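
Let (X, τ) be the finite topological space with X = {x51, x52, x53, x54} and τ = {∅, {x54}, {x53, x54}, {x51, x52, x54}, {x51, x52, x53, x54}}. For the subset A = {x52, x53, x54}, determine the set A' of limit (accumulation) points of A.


A' = {x51, x52, x53}

For each x ∈ X, list the open sets U ∈ τ with x ∈ U, then check whether U ∩ (A ∖ {x}) ≠ ∅ for every such U.
  x = x51: opens ∋ x are {x51, x52, x54}, {x51, x52, x53, x54}; each meets A ∖ {x51}, so x IS a limit point.
  x = x52: opens ∋ x are {x51, x52, x54}, {x51, x52, x53, x54}; each meets A ∖ {x52}, so x IS a limit point.
  x = x53: opens ∋ x are {x53, x54}, {x51, x52, x53, x54}; each meets A ∖ {x53}, so x IS a limit point.
  x = x54: open {x54} ∋ x has {x54} ∩ (A ∖ {x54}) = ∅, so x is NOT a limit point.
Collecting: A' = {x51, x52, x53}.


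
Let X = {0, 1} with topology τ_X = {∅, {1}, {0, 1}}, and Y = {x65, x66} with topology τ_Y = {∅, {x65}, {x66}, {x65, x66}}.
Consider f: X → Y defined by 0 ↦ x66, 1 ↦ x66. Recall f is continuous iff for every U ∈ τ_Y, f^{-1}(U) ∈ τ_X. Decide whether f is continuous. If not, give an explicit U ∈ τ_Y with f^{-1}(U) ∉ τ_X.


f IS continuous.

Compute f^{-1}(U) for each U ∈ τ_Y:
  U = ∅: f^{-1}(U) = ∅ ∈ τ_X ✓.
  U = {x65}: f^{-1}(U) = ∅ ∈ τ_X ✓.
  U = {x66}: f^{-1}(U) = {0, 1} ∈ τ_X ✓.
  U = {x65, x66}: f^{-1}(U) = {0, 1} ∈ τ_X ✓.
Every preimage lies in τ_X, so f IS continuous.


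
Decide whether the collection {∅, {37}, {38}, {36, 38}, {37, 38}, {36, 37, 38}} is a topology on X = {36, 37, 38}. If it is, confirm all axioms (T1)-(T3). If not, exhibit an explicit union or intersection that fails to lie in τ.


τ IS a topology on X.

Axiom (T1): ∅ ∈ τ? Yes; X ∈ τ? Yes.
Axiom (T2/T3): check pairwise unions and intersections of members of τ.
All pairwise intersections and unions checked — each lies in τ. Therefore τ satisfies (T1), (T2), (T3): it IS a topology on X.


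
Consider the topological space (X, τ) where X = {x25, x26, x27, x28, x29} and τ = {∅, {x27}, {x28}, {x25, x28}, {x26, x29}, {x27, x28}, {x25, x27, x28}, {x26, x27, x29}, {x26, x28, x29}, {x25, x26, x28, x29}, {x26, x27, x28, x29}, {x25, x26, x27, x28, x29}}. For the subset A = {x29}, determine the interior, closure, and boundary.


int(A) = ∅, cl(A) = {x26, x29}, ∂A = {x26, x29}.

Closed sets in (X, τ) are complements of opens:
  closed(X, τ) = {∅, {x25}, {x27}, {x25, x27}, {x25, x28}, {x26, x29}, {x25, x26, x29}, {x25, x27, x28}, {x26, x27, x29}, {x25, x26, x27, x29}, {x25, x26, x28, x29}, {x25, x26, x27, x28, x29}}.
int(A) = ⋃ {U ∈ τ : U ⊆ A}. Opens contained in A: ∅.
Taking the union of these: int(A) = ∅.
cl(A) = ⋂ {C closed : A ⊆ C}. Closed sets containing A: {x26, x29}, {x25, x26, x29}, {x26, x27, x29}, {x25, x26, x27, x29}, {x25, x26, x28, x29}, {x25, x26, x27, x28, x29}.
Intersecting these: cl(A) = {x26, x29}.
∂A = cl(A) ∖ int(A) = {x26, x29} ∖ ∅ = {x26, x29}.


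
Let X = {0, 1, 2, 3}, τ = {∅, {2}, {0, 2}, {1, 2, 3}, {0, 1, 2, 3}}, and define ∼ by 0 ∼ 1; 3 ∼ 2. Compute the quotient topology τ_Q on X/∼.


X/∼ = {[0=1], [2=3]}; |τ_Q| = 2.

Equivalence classes: [0=1], [2=3].
Quotient map π: X → X/∼ sends 0 ↦ [0=1], 1 ↦ [0=1], 2 ↦ [2=3], 3 ↦ [2=3].
For each subset V ⊆ X/∼, compute π^{-1}(V) ⊆ X and check whether π^{-1}(V) ∈ τ. V is open in τ_Q iff π^{-1}(V) ∈ τ.
  V = {}: π^{-1}(V) = ∅ ∈ τ ✓.
  V = {[0=1]}: π^{-1}(V) = {0, 1} ∉ τ ✗.
  V = {[2=3]}: π^{-1}(V) = {2, 3} ∉ τ ✗.
  V = {[0=1], [2=3]}: π^{-1}(V) = {0, 1, 2, 3} ∈ τ ✓.
Open sets in the quotient: τ_Q = {{}, {[0=1], [2=3]}} (2 elements).


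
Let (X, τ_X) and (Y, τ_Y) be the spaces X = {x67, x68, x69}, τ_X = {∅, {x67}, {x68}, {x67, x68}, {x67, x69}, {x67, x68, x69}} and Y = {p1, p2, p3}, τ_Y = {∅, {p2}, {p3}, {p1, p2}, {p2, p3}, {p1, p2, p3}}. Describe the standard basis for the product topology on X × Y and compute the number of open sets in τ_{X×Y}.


Basis B = {∅ × ∅, {x67} × {p2}, {x67} × {p3}, {x68} × {p2}, {x68} × {p3}, {x67} × {p1, p2}, {x67} × {p2, p3}, {x67, x68} × {p2}, {x67, x69} × {p2}, {x67, x68} × {p3}, {x67, x69} × {p3}, {x68} × {p1, p2}, {x68} × {p2, p3}, {x67} × {p1, p2, p3}, {x67, x68, x69} × {p2}, {x67, x68, x69} × {p3}, {x68} × {p1, p2, p3}, {x67, x68} × {p1, p2}, {x67, x69} × {p1, p2}, {x67, x68} × {p2, p3}, {x67, x69} × {p2, p3}, {x67, x68} × {p1, p2, p3}, {x67, x69} × {p1, p2, p3}, {x67, x68, x69} × {p1, p2}, {x67, x68, x69} × {p2, p3}, {x67, x68, x69} × {p1, p2, p3}}; |τ_{X×Y}| = 108.

Enumerate products U × V with U ∈ τ_X, V ∈ τ_Y (deduplicated):
  ∅ × ∅ = {} (∅)
  {x67} × {p2} = {(x67,p2)}
  {x67} × {p3} = {(x67,p3)}
  {x68} × {p2} = {(x68,p2)}
  {x68} × {p3} = {(x68,p3)}
  {x67} × {p1, p2} = {(x67,p1), (x67,p2)}
  {x67} × {p2, p3} = {(x67,p2), (x67,p3)}
  {x67, x68} × {p2} = {(x67,p2), (x68,p2)}
  {x67, x69} × {p2} = {(x67,p2), (x69,p2)}
  {x67, x68} × {p3} = {(x67,p3), (x68,p3)}
  {x67, x69} × {p3} = {(x67,p3), (x69,p3)}
  {x68} × {p1, p2} = {(x68,p1), (x68,p2)}
  {x68} × {p2, p3} = {(x68,p2), (x68,p3)}
  {x67} × {p1, p2, p3} = {(x67,p1), (x67,p2), (x67,p3)}
  {x67, x68, x69} × {p2} = {(x67,p2), (x68,p2), (x69,p2)}
  {x67, x68, x69} × {p3} = {(x67,p3), (x68,p3), (x69,p3)}
  {x68} × {p1, p2, p3} = {(x68,p1), (x68,p2), (x68,p3)}
  {x67, x68} × {p1, p2} = {(x67,p1), (x67,p2), (x68,p1), (x68,p2)}
  {x67, x69} × {p1, p2} = {(x67,p1), (x67,p2), (x69,p1), (x69,p2)}
  {x67, x68} × {p2, p3} = {(x67,p2), (x67,p3), (x68,p2), (x68,p3)}
  {x67, x69} × {p2, p3} = {(x67,p2), (x67,p3), (x69,p2), (x69,p3)}
  {x67, x68} × {p1, p2, p3} = {(x67,p1), (x67,p2), (x67,p3), (x68,p1), (x68,p2), (x68,p3)}
  {x67, x69} × {p1, p2, p3} = {(x67,p1), (x67,p2), (x67,p3), (x69,p1), (x69,p2), (x69,p3)}
  {x67, x68, x69} × {p1, p2} = {(x67,p1), (x67,p2), (x68,p1), (x68,p2), (x69,p1), (x69,p2)}
  {x67, x68, x69} × {p2, p3} = {(x67,p2), (x67,p3), (x68,p2), (x68,p3), (x69,p2), (x69,p3)}
  {x67, x68, x69} × {p1, p2, p3} = {(x67,p1), (x67,p2), (x67,p3), (x68,p1), (x68,p2), (x68,p3), (x69,p1), (x69,p2), (x69,p3)}
These 26 distinct sets form the basis B.
Close under arbitrary unions to get τ_{X×Y}; counting gives |τ_{X×Y}| = 108.


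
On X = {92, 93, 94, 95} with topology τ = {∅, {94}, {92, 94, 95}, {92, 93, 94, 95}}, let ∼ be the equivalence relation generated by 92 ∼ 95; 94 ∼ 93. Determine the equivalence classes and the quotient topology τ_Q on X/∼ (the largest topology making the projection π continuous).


X/∼ = {[92=95], [93=94]}; |τ_Q| = 2.

Equivalence classes: [92=95], [93=94].
Quotient map π: X → X/∼ sends 92 ↦ [92=95], 93 ↦ [93=94], 94 ↦ [93=94], 95 ↦ [92=95].
For each subset V ⊆ X/∼, compute π^{-1}(V) ⊆ X and check whether π^{-1}(V) ∈ τ. V is open in τ_Q iff π^{-1}(V) ∈ τ.
  V = {}: π^{-1}(V) = ∅ ∈ τ ✓.
  V = {[92=95]}: π^{-1}(V) = {92, 95} ∉ τ ✗.
  V = {[93=94]}: π^{-1}(V) = {93, 94} ∉ τ ✗.
  V = {[92=95], [93=94]}: π^{-1}(V) = {92, 93, 94, 95} ∈ τ ✓.
Open sets in the quotient: τ_Q = {{}, {[92=95], [93=94]}} (2 elements).


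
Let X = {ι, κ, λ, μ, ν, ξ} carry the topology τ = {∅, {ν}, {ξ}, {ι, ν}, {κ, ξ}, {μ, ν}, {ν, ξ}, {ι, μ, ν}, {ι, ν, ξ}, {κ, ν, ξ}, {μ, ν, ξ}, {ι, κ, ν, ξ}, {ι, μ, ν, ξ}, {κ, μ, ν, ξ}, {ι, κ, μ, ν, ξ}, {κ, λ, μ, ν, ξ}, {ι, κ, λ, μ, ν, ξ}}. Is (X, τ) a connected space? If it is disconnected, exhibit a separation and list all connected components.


(X, τ) is connected.

Find clopen sets (U ∈ τ with X ∖ U ∈ τ):
  U = ∅, X ∖ U = {ι, κ, λ, μ, ν, ξ} — both open, so U is clopen.
  U = {ι, κ, λ, μ, ν, ξ}, X ∖ U = ∅ — both open, so U is clopen.
Only trivial clopens (∅ and X) exist, so (X, τ) is connected.
Compute connected components by grouping points that agree on all clopens:
  component: {ι, κ, λ, μ, ν, ξ}


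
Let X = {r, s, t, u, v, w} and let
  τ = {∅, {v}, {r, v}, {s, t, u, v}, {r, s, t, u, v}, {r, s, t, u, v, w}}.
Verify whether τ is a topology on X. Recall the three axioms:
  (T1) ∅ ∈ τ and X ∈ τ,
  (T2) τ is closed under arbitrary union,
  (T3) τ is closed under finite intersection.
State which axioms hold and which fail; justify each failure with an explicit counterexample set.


τ IS a topology on X.

Axiom (T1): ∅ ∈ τ? Yes; X ∈ τ? Yes.
Axiom (T2/T3): check pairwise unions and intersections of members of τ.
All pairwise intersections and unions checked — each lies in τ. Therefore τ satisfies (T1), (T2), (T3): it IS a topology on X.


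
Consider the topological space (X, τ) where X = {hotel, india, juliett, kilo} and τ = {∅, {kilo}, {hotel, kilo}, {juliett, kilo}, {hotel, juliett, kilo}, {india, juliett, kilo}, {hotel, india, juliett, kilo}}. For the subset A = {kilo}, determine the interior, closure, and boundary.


int(A) = {kilo}, cl(A) = {hotel, india, juliett, kilo}, ∂A = {hotel, india, juliett}.

Closed sets in (X, τ) are complements of opens:
  closed(X, τ) = {∅, {hotel}, {india}, {hotel, india}, {india, juliett}, {hotel, india, juliett}, {hotel, india, juliett, kilo}}.
int(A) = ⋃ {U ∈ τ : U ⊆ A}. Opens contained in A: ∅, {kilo}.
Taking the union of these: int(A) = {kilo}.
cl(A) = ⋂ {C closed : A ⊆ C}. Closed sets containing A: {hotel, india, juliett, kilo}.
Intersecting these: cl(A) = {hotel, india, juliett, kilo}.
∂A = cl(A) ∖ int(A) = {hotel, india, juliett, kilo} ∖ {kilo} = {hotel, india, juliett}.


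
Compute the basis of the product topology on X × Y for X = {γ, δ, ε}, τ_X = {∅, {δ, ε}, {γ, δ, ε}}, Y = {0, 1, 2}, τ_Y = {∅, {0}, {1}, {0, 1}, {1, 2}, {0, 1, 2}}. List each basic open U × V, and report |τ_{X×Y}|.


Basis B = {∅ × ∅, {δ, ε} × {0}, {δ, ε} × {1}, {γ, δ, ε} × {0}, {γ, δ, ε} × {1}, {δ, ε} × {0, 1}, {δ, ε} × {1, 2}, {γ, δ, ε} × {0, 1}, {γ, δ, ε} × {1, 2}, {δ, ε} × {0, 1, 2}, {γ, δ, ε} × {0, 1, 2}}; |τ_{X×Y}| = 18.

Enumerate products U × V with U ∈ τ_X, V ∈ τ_Y (deduplicated):
  ∅ × ∅ = {} (∅)
  {δ, ε} × {0} = {(δ,0), (ε,0)}
  {δ, ε} × {1} = {(δ,1), (ε,1)}
  {γ, δ, ε} × {0} = {(γ,0), (δ,0), (ε,0)}
  {γ, δ, ε} × {1} = {(γ,1), (δ,1), (ε,1)}
  {δ, ε} × {0, 1} = {(δ,0), (δ,1), (ε,0), (ε,1)}
  {δ, ε} × {1, 2} = {(δ,1), (δ,2), (ε,1), (ε,2)}
  {γ, δ, ε} × {0, 1} = {(γ,0), (γ,1), (δ,0), (δ,1), (ε,0), (ε,1)}
  {γ, δ, ε} × {1, 2} = {(γ,1), (γ,2), (δ,1), (δ,2), (ε,1), (ε,2)}
  {δ, ε} × {0, 1, 2} = {(δ,0), (δ,1), (δ,2), (ε,0), (ε,1), (ε,2)}
  {γ, δ, ε} × {0, 1, 2} = {(γ,0), (γ,1), (γ,2), (δ,0), (δ,1), (δ,2), (ε,0), (ε,1), (ε,2)}
These 11 distinct sets form the basis B.
Close under arbitrary unions to get τ_{X×Y}; counting gives |τ_{X×Y}| = 18.


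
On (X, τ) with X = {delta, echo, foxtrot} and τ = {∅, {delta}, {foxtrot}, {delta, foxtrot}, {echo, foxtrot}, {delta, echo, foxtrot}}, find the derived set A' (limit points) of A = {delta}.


A' = ∅

For each x ∈ X, list the open sets U ∈ τ with x ∈ U, then check whether U ∩ (A ∖ {x}) ≠ ∅ for every such U.
  x = delta: open {delta} ∋ x has {delta} ∩ (A ∖ {delta}) = ∅, so x is NOT a limit point.
  x = echo: open {echo, foxtrot} ∋ x has {echo, foxtrot} ∩ (A ∖ {echo}) = ∅, so x is NOT a limit point.
  x = foxtrot: open {foxtrot} ∋ x has {foxtrot} ∩ (A ∖ {foxtrot}) = ∅, so x is NOT a limit point.
Collecting: A' = ∅.


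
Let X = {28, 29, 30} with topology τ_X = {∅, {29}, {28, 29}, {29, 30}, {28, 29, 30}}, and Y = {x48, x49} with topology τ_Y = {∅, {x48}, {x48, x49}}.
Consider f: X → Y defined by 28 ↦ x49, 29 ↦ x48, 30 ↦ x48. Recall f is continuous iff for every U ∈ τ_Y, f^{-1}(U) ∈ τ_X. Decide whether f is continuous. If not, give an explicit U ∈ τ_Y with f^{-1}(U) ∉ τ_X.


f IS continuous.

Compute f^{-1}(U) for each U ∈ τ_Y:
  U = ∅: f^{-1}(U) = ∅ ∈ τ_X ✓.
  U = {x48}: f^{-1}(U) = {29, 30} ∈ τ_X ✓.
  U = {x48, x49}: f^{-1}(U) = {28, 29, 30} ∈ τ_X ✓.
Every preimage lies in τ_X, so f IS continuous.


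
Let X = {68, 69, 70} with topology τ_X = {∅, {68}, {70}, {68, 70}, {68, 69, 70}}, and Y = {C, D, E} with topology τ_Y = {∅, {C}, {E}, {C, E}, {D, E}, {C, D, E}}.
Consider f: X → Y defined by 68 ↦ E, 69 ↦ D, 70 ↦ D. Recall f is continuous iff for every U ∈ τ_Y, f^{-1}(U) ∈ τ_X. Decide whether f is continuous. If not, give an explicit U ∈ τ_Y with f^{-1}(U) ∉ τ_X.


f IS continuous.

Compute f^{-1}(U) for each U ∈ τ_Y:
  U = ∅: f^{-1}(U) = ∅ ∈ τ_X ✓.
  U = {C}: f^{-1}(U) = ∅ ∈ τ_X ✓.
  U = {E}: f^{-1}(U) = {68} ∈ τ_X ✓.
  U = {C, E}: f^{-1}(U) = {68} ∈ τ_X ✓.
  U = {D, E}: f^{-1}(U) = {68, 69, 70} ∈ τ_X ✓.
  U = {C, D, E}: f^{-1}(U) = {68, 69, 70} ∈ τ_X ✓.
Every preimage lies in τ_X, so f IS continuous.


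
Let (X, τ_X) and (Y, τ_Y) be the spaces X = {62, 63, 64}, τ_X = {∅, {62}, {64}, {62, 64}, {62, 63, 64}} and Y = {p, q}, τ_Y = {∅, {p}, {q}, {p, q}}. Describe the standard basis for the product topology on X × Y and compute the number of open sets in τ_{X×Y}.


Basis B = {∅ × ∅, {62} × {p}, {62} × {q}, {64} × {p}, {64} × {q}, {62} × {p, q}, {62, 64} × {p}, {62, 64} × {q}, {64} × {p, q}, {62, 63, 64} × {p}, {62, 63, 64} × {q}, {62, 64} × {p, q}, {62, 63, 64} × {p, q}}; |τ_{X×Y}| = 25.

Enumerate products U × V with U ∈ τ_X, V ∈ τ_Y (deduplicated):
  ∅ × ∅ = {} (∅)
  {62} × {p} = {(62,p)}
  {62} × {q} = {(62,q)}
  {64} × {p} = {(64,p)}
  {64} × {q} = {(64,q)}
  {62} × {p, q} = {(62,p), (62,q)}
  {62, 64} × {p} = {(62,p), (64,p)}
  {62, 64} × {q} = {(62,q), (64,q)}
  {64} × {p, q} = {(64,p), (64,q)}
  {62, 63, 64} × {p} = {(62,p), (63,p), (64,p)}
  {62, 63, 64} × {q} = {(62,q), (63,q), (64,q)}
  {62, 64} × {p, q} = {(62,p), (62,q), (64,p), (64,q)}
  {62, 63, 64} × {p, q} = {(62,p), (62,q), (63,p), (63,q), (64,p), (64,q)}
These 13 distinct sets form the basis B.
Close under arbitrary unions to get τ_{X×Y}; counting gives |τ_{X×Y}| = 25.


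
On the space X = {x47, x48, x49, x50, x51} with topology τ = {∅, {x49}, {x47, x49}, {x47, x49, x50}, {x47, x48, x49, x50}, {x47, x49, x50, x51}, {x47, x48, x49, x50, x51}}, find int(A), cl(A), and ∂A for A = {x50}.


int(A) = ∅, cl(A) = {x48, x50, x51}, ∂A = {x48, x50, x51}.

Closed sets in (X, τ) are complements of opens:
  closed(X, τ) = {∅, {x48}, {x51}, {x48, x51}, {x48, x50, x51}, {x47, x48, x50, x51}, {x47, x48, x49, x50, x51}}.
int(A) = ⋃ {U ∈ τ : U ⊆ A}. Opens contained in A: ∅.
Taking the union of these: int(A) = ∅.
cl(A) = ⋂ {C closed : A ⊆ C}. Closed sets containing A: {x48, x50, x51}, {x47, x48, x50, x51}, {x47, x48, x49, x50, x51}.
Intersecting these: cl(A) = {x48, x50, x51}.
∂A = cl(A) ∖ int(A) = {x48, x50, x51} ∖ ∅ = {x48, x50, x51}.


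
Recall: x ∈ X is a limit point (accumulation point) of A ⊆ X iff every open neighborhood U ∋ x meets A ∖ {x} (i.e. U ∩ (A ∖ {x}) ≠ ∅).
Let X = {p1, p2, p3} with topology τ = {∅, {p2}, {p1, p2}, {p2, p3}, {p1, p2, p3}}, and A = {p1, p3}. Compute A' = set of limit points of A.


A' = ∅

For each x ∈ X, list the open sets U ∈ τ with x ∈ U, then check whether U ∩ (A ∖ {x}) ≠ ∅ for every such U.
  x = p1: open {p1, p2} ∋ x has {p1, p2} ∩ (A ∖ {p1}) = ∅, so x is NOT a limit point.
  x = p2: open {p2} ∋ x has {p2} ∩ (A ∖ {p2}) = ∅, so x is NOT a limit point.
  x = p3: open {p2, p3} ∋ x has {p2, p3} ∩ (A ∖ {p3}) = ∅, so x is NOT a limit point.
Collecting: A' = ∅.


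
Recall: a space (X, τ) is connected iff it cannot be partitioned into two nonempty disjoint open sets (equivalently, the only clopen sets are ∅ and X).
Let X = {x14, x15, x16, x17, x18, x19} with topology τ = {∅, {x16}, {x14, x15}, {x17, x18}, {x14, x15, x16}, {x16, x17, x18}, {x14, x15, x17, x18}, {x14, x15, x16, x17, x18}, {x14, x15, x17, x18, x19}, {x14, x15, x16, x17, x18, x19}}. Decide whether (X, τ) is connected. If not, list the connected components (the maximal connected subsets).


(X, τ) is disconnected; components = [{x16}, {x14, x15, x17, x18, x19}].

Find clopen sets (U ∈ τ with X ∖ U ∈ τ):
  U = ∅, X ∖ U = {x14, x15, x16, x17, x18, x19} — both open, so U is clopen.
  U = {x16}, X ∖ U = {x14, x15, x17, x18, x19} — both open, so U is clopen.
  U = {x14, x15, x17, x18, x19}, X ∖ U = {x16} — both open, so U is clopen.
  U = {x14, x15, x16, x17, x18, x19}, X ∖ U = ∅ — both open, so U is clopen.
Nontrivial clopen(s) exist: e.g. {x14, x15, x17, x18, x19}. So (X, τ) is disconnected.
Compute connected components by grouping points that agree on all clopens:
  component: {x16}
  component: {x14, x15, x17, x18, x19}


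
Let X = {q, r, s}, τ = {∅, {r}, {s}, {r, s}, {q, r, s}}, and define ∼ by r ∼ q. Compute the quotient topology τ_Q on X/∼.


X/∼ = {[q=r], [s]}; |τ_Q| = 3.

Equivalence classes: [q=r], [s].
Quotient map π: X → X/∼ sends q ↦ [q=r], r ↦ [q=r], s ↦ [s].
For each subset V ⊆ X/∼, compute π^{-1}(V) ⊆ X and check whether π^{-1}(V) ∈ τ. V is open in τ_Q iff π^{-1}(V) ∈ τ.
  V = {}: π^{-1}(V) = ∅ ∈ τ ✓.
  V = {[q=r]}: π^{-1}(V) = {q, r} ∉ τ ✗.
  V = {[s]}: π^{-1}(V) = {s} ∈ τ ✓.
  V = {[q=r], [s]}: π^{-1}(V) = {q, r, s} ∈ τ ✓.
Open sets in the quotient: τ_Q = {{}, {[s]}, {[q=r], [s]}} (3 elements).


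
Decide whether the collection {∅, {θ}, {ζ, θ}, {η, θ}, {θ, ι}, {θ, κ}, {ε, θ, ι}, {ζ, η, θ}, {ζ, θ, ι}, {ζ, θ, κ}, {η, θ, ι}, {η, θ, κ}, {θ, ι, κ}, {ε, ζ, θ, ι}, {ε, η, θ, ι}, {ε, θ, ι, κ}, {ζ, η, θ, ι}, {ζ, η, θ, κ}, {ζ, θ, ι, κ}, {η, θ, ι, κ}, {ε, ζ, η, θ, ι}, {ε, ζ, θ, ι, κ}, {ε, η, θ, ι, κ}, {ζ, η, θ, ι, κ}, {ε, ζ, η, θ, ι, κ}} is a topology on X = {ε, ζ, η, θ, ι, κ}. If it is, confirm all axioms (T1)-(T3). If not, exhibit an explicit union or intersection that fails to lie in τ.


τ IS a topology on X.

Axiom (T1): ∅ ∈ τ? Yes; X ∈ τ? Yes.
Axiom (T2/T3): check pairwise unions and intersections of members of τ.
All pairwise intersections and unions checked — each lies in τ. Therefore τ satisfies (T1), (T2), (T3): it IS a topology on X.


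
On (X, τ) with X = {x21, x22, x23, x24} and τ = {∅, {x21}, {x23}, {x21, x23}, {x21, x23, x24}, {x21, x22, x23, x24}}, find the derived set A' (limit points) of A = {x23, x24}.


A' = {x22, x24}

For each x ∈ X, list the open sets U ∈ τ with x ∈ U, then check whether U ∩ (A ∖ {x}) ≠ ∅ for every such U.
  x = x21: open {x21} ∋ x has {x21} ∩ (A ∖ {x21}) = ∅, so x is NOT a limit point.
  x = x22: opens ∋ x are {x21, x22, x23, x24}; each meets A ∖ {x22}, so x IS a limit point.
  x = x23: open {x23} ∋ x has {x23} ∩ (A ∖ {x23}) = ∅, so x is NOT a limit point.
  x = x24: opens ∋ x are {x21, x23, x24}, {x21, x22, x23, x24}; each meets A ∖ {x24}, so x IS a limit point.
Collecting: A' = {x22, x24}.


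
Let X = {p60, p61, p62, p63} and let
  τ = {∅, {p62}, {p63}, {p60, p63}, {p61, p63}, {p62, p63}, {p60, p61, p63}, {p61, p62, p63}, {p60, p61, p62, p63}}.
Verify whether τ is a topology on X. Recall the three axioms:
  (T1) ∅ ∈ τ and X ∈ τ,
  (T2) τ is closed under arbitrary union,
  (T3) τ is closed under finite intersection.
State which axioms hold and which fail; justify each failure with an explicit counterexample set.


τ is NOT a topology on X.

Axiom (T1): ∅ ∈ τ? Yes; X ∈ τ? Yes.
Axiom (T2/T3): check pairwise unions and intersections of members of τ.
Counterexample for (T2): {p62} ∪ {p60, p63} = {p60, p62, p63} ∉ τ. Therefore τ is NOT a topology.


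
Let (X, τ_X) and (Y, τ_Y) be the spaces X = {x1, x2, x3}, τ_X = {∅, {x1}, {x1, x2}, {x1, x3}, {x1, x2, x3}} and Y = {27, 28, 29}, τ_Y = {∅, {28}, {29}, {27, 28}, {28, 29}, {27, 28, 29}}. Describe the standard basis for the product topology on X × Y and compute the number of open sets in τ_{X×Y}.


Basis B = {∅ × ∅, {x1} × {28}, {x1} × {29}, {x1} × {27, 28}, {x1} × {28, 29}, {x1, x2} × {28}, {x1, x3} × {28}, {x1, x2} × {29}, {x1, x3} × {29}, {x1} × {27, 28, 29}, {x1, x2, x3} × {28}, {x1, x2, x3} × {29}, {x1, x2} × {27, 28}, {x1, x3} × {27, 28}, {x1, x2} × {28, 29}, {x1, x3} × {28, 29}, {x1, x2} × {27, 28, 29}, {x1, x3} × {27, 28, 29}, {x1, x2, x3} × {27, 28}, {x1, x2, x3} × {28, 29}, {x1, x2, x3} × {27, 28, 29}}; |τ_{X×Y}| = 70.

Enumerate products U × V with U ∈ τ_X, V ∈ τ_Y (deduplicated):
  ∅ × ∅ = {} (∅)
  {x1} × {28} = {(x1,28)}
  {x1} × {29} = {(x1,29)}
  {x1} × {27, 28} = {(x1,27), (x1,28)}
  {x1} × {28, 29} = {(x1,28), (x1,29)}
  {x1, x2} × {28} = {(x1,28), (x2,28)}
  {x1, x3} × {28} = {(x1,28), (x3,28)}
  {x1, x2} × {29} = {(x1,29), (x2,29)}
  {x1, x3} × {29} = {(x1,29), (x3,29)}
  {x1} × {27, 28, 29} = {(x1,27), (x1,28), (x1,29)}
  {x1, x2, x3} × {28} = {(x1,28), (x2,28), (x3,28)}
  {x1, x2, x3} × {29} = {(x1,29), (x2,29), (x3,29)}
  {x1, x2} × {27, 28} = {(x1,27), (x1,28), (x2,27), (x2,28)}
  {x1, x3} × {27, 28} = {(x1,27), (x1,28), (x3,27), (x3,28)}
  {x1, x2} × {28, 29} = {(x1,28), (x1,29), (x2,28), (x2,29)}
  {x1, x3} × {28, 29} = {(x1,28), (x1,29), (x3,28), (x3,29)}
  {x1, x2} × {27, 28, 29} = {(x1,27), (x1,28), (x1,29), (x2,27), (x2,28), (x2,29)}
  {x1, x3} × {27, 28, 29} = {(x1,27), (x1,28), (x1,29), (x3,27), (x3,28), (x3,29)}
  {x1, x2, x3} × {27, 28} = {(x1,27), (x1,28), (x2,27), (x2,28), (x3,27), (x3,28)}
  {x1, x2, x3} × {28, 29} = {(x1,28), (x1,29), (x2,28), (x2,29), (x3,28), (x3,29)}
  {x1, x2, x3} × {27, 28, 29} = {(x1,27), (x1,28), (x1,29), (x2,27), (x2,28), (x2,29), (x3,27), (x3,28), (x3,29)}
These 21 distinct sets form the basis B.
Close under arbitrary unions to get τ_{X×Y}; counting gives |τ_{X×Y}| = 70.


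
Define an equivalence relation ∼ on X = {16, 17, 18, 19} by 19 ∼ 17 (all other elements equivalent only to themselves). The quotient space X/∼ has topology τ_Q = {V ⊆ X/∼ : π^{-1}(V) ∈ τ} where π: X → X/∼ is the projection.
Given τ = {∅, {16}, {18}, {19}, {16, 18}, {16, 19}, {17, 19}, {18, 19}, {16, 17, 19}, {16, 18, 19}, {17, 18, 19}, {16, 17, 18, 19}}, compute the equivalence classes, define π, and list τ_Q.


X/∼ = {[16], [17=19], [18]}; |τ_Q| = 8.

Equivalence classes: [16], [17=19], [18].
Quotient map π: X → X/∼ sends 16 ↦ [16], 17 ↦ [17=19], 18 ↦ [18], 19 ↦ [17=19].
For each subset V ⊆ X/∼, compute π^{-1}(V) ⊆ X and check whether π^{-1}(V) ∈ τ. V is open in τ_Q iff π^{-1}(V) ∈ τ.
  V = {}: π^{-1}(V) = ∅ ∈ τ ✓.
  V = {[16]}: π^{-1}(V) = {16} ∈ τ ✓.
  V = {[17=19]}: π^{-1}(V) = {17, 19} ∈ τ ✓.
  V = {[16], [17=19]}: π^{-1}(V) = {16, 17, 19} ∈ τ ✓.
  V = {[18]}: π^{-1}(V) = {18} ∈ τ ✓.
  V = {[16], [18]}: π^{-1}(V) = {16, 18} ∈ τ ✓.
  V = {[17=19], [18]}: π^{-1}(V) = {17, 18, 19} ∈ τ ✓.
  V = {[16], [17=19], [18]}: π^{-1}(V) = {16, 17, 18, 19} ∈ τ ✓.
Open sets in the quotient: τ_Q = {{}, {[16]}, {[17=19]}, {[16], [17=19]}, {[18]}, {[16], [18]}, {[17=19], [18]}, {[16], [17=19], [18]}} (8 elements).


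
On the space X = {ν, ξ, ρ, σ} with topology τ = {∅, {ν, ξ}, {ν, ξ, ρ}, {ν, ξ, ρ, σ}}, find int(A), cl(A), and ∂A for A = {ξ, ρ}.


int(A) = ∅, cl(A) = {ν, ξ, ρ, σ}, ∂A = {ν, ξ, ρ, σ}.

Closed sets in (X, τ) are complements of opens:
  closed(X, τ) = {∅, {σ}, {ρ, σ}, {ν, ξ, ρ, σ}}.
int(A) = ⋃ {U ∈ τ : U ⊆ A}. Opens contained in A: ∅.
Taking the union of these: int(A) = ∅.
cl(A) = ⋂ {C closed : A ⊆ C}. Closed sets containing A: {ν, ξ, ρ, σ}.
Intersecting these: cl(A) = {ν, ξ, ρ, σ}.
∂A = cl(A) ∖ int(A) = {ν, ξ, ρ, σ} ∖ ∅ = {ν, ξ, ρ, σ}.


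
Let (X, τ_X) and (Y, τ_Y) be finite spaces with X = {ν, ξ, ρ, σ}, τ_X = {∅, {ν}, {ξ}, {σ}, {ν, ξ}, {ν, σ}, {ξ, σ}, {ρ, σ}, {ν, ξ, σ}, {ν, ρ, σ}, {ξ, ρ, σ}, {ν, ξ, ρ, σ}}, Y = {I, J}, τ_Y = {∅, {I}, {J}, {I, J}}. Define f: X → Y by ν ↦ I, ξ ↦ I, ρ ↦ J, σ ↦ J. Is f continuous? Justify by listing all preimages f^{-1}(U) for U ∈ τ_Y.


f IS continuous.

Compute f^{-1}(U) for each U ∈ τ_Y:
  U = ∅: f^{-1}(U) = ∅ ∈ τ_X ✓.
  U = {I}: f^{-1}(U) = {ν, ξ} ∈ τ_X ✓.
  U = {J}: f^{-1}(U) = {ρ, σ} ∈ τ_X ✓.
  U = {I, J}: f^{-1}(U) = {ν, ξ, ρ, σ} ∈ τ_X ✓.
Every preimage lies in τ_X, so f IS continuous.


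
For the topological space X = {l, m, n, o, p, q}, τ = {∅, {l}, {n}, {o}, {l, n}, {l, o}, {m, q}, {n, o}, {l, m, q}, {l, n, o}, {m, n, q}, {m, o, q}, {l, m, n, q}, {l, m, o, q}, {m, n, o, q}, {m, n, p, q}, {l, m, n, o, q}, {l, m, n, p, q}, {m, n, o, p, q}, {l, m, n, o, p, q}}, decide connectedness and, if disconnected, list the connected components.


(X, τ) is disconnected; components = [{l}, {o}, {m, n, p, q}].

Find clopen sets (U ∈ τ with X ∖ U ∈ τ):
  U = ∅, X ∖ U = {l, m, n, o, p, q} — both open, so U is clopen.
  U = {l}, X ∖ U = {m, n, o, p, q} — both open, so U is clopen.
  U = {o}, X ∖ U = {l, m, n, p, q} — both open, so U is clopen.
  U = {l, o}, X ∖ U = {m, n, p, q} — both open, so U is clopen.
  U = {m, n, p, q}, X ∖ U = {l, o} — both open, so U is clopen.
  U = {l, m, n, p, q}, X ∖ U = {o} — both open, so U is clopen.
  U = {m, n, o, p, q}, X ∖ U = {l} — both open, so U is clopen.
  U = {l, m, n, o, p, q}, X ∖ U = ∅ — both open, so U is clopen.
Nontrivial clopen(s) exist: e.g. {l, m, n, p, q}. So (X, τ) is disconnected.
Compute connected components by grouping points that agree on all clopens:
  component: {l}
  component: {o}
  component: {m, n, p, q}


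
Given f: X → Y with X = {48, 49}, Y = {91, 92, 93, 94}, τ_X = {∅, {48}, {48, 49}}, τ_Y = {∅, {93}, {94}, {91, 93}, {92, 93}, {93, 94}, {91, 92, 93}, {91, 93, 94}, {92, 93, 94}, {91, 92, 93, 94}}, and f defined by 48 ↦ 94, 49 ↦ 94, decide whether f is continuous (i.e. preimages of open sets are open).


f IS continuous.

Compute f^{-1}(U) for each U ∈ τ_Y:
  U = ∅: f^{-1}(U) = ∅ ∈ τ_X ✓.
  U = {93}: f^{-1}(U) = ∅ ∈ τ_X ✓.
  U = {94}: f^{-1}(U) = {48, 49} ∈ τ_X ✓.
  U = {91, 93}: f^{-1}(U) = ∅ ∈ τ_X ✓.
  U = {92, 93}: f^{-1}(U) = ∅ ∈ τ_X ✓.
  U = {93, 94}: f^{-1}(U) = {48, 49} ∈ τ_X ✓.
  U = {91, 92, 93}: f^{-1}(U) = ∅ ∈ τ_X ✓.
  U = {91, 93, 94}: f^{-1}(U) = {48, 49} ∈ τ_X ✓.
  U = {92, 93, 94}: f^{-1}(U) = {48, 49} ∈ τ_X ✓.
  U = {91, 92, 93, 94}: f^{-1}(U) = {48, 49} ∈ τ_X ✓.
Every preimage lies in τ_X, so f IS continuous.


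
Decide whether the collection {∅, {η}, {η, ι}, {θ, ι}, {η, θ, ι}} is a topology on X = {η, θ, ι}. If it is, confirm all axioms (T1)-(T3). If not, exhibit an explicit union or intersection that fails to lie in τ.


τ is NOT a topology on X.

Axiom (T1): ∅ ∈ τ? Yes; X ∈ τ? Yes.
Axiom (T2/T3): check pairwise unions and intersections of members of τ.
Counterexample for (T3): {η, ι} ∩ {θ, ι} = {ι} ∉ τ. Therefore τ is NOT a topology.


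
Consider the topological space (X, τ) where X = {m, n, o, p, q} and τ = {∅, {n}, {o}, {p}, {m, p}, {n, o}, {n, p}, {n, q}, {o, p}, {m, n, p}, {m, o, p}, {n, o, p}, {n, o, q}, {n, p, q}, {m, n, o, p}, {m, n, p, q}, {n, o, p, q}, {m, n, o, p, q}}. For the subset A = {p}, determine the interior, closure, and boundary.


int(A) = {p}, cl(A) = {m, p}, ∂A = {m}.

Closed sets in (X, τ) are complements of opens:
  closed(X, τ) = {∅, {m}, {o}, {q}, {m, o}, {m, p}, {m, q}, {n, q}, {o, q}, {m, n, q}, {m, o, p}, {m, o, q}, {m, p, q}, {n, o, q}, {m, n, o, q}, {m, n, p, q}, {m, o, p, q}, {m, n, o, p, q}}.
int(A) = ⋃ {U ∈ τ : U ⊆ A}. Opens contained in A: ∅, {p}.
Taking the union of these: int(A) = {p}.
cl(A) = ⋂ {C closed : A ⊆ C}. Closed sets containing A: {m, p}, {m, o, p}, {m, p, q}, {m, n, p, q}, {m, o, p, q}, {m, n, o, p, q}.
Intersecting these: cl(A) = {m, p}.
∂A = cl(A) ∖ int(A) = {m, p} ∖ {p} = {m}.


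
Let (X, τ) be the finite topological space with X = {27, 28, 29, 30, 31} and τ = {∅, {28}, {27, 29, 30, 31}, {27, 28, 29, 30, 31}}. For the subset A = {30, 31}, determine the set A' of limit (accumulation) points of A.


A' = {27, 29, 30, 31}

For each x ∈ X, list the open sets U ∈ τ with x ∈ U, then check whether U ∩ (A ∖ {x}) ≠ ∅ for every such U.
  x = 27: opens ∋ x are {27, 29, 30, 31}, {27, 28, 29, 30, 31}; each meets A ∖ {27}, so x IS a limit point.
  x = 28: open {28} ∋ x has {28} ∩ (A ∖ {28}) = ∅, so x is NOT a limit point.
  x = 29: opens ∋ x are {27, 29, 30, 31}, {27, 28, 29, 30, 31}; each meets A ∖ {29}, so x IS a limit point.
  x = 30: opens ∋ x are {27, 29, 30, 31}, {27, 28, 29, 30, 31}; each meets A ∖ {30}, so x IS a limit point.
  x = 31: opens ∋ x are {27, 29, 30, 31}, {27, 28, 29, 30, 31}; each meets A ∖ {31}, so x IS a limit point.
Collecting: A' = {27, 29, 30, 31}.


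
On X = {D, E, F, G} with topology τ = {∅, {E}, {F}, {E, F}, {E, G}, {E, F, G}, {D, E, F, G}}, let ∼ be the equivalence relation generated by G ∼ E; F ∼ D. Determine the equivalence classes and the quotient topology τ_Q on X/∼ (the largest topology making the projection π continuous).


X/∼ = {[D=F], [E=G]}; |τ_Q| = 3.

Equivalence classes: [D=F], [E=G].
Quotient map π: X → X/∼ sends D ↦ [D=F], E ↦ [E=G], F ↦ [D=F], G ↦ [E=G].
For each subset V ⊆ X/∼, compute π^{-1}(V) ⊆ X and check whether π^{-1}(V) ∈ τ. V is open in τ_Q iff π^{-1}(V) ∈ τ.
  V = {}: π^{-1}(V) = ∅ ∈ τ ✓.
  V = {[D=F]}: π^{-1}(V) = {D, F} ∉ τ ✗.
  V = {[E=G]}: π^{-1}(V) = {E, G} ∈ τ ✓.
  V = {[D=F], [E=G]}: π^{-1}(V) = {D, E, F, G} ∈ τ ✓.
Open sets in the quotient: τ_Q = {{}, {[E=G]}, {[D=F], [E=G]}} (3 elements).


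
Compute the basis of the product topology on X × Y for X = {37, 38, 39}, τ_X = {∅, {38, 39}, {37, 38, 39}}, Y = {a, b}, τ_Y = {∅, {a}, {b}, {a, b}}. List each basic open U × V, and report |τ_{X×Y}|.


Basis B = {∅ × ∅, {38, 39} × {a}, {38, 39} × {b}, {37, 38, 39} × {a}, {37, 38, 39} × {b}, {38, 39} × {a, b}, {37, 38, 39} × {a, b}}; |τ_{X×Y}| = 9.

Enumerate products U × V with U ∈ τ_X, V ∈ τ_Y (deduplicated):
  ∅ × ∅ = {} (∅)
  {38, 39} × {a} = {(38,a), (39,a)}
  {38, 39} × {b} = {(38,b), (39,b)}
  {37, 38, 39} × {a} = {(37,a), (38,a), (39,a)}
  {37, 38, 39} × {b} = {(37,b), (38,b), (39,b)}
  {38, 39} × {a, b} = {(38,a), (38,b), (39,a), (39,b)}
  {37, 38, 39} × {a, b} = {(37,a), (37,b), (38,a), (38,b), (39,a), (39,b)}
These 7 distinct sets form the basis B.
Close under arbitrary unions to get τ_{X×Y}; counting gives |τ_{X×Y}| = 9.


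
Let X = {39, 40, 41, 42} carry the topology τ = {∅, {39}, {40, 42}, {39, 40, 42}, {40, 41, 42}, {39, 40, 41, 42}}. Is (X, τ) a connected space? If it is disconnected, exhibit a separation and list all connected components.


(X, τ) is disconnected; components = [{39}, {40, 41, 42}].

Find clopen sets (U ∈ τ with X ∖ U ∈ τ):
  U = ∅, X ∖ U = {39, 40, 41, 42} — both open, so U is clopen.
  U = {39}, X ∖ U = {40, 41, 42} — both open, so U is clopen.
  U = {40, 41, 42}, X ∖ U = {39} — both open, so U is clopen.
  U = {39, 40, 41, 42}, X ∖ U = ∅ — both open, so U is clopen.
Nontrivial clopen(s) exist: e.g. {39}. So (X, τ) is disconnected.
Compute connected components by grouping points that agree on all clopens:
  component: {39}
  component: {40, 41, 42}


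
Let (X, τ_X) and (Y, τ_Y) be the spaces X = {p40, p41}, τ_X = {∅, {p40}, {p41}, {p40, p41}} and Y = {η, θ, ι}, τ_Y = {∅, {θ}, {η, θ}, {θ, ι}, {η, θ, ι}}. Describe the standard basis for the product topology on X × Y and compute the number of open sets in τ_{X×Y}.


Basis B = {∅ × ∅, {p40} × {θ}, {p41} × {θ}, {p40} × {η, θ}, {p40} × {θ, ι}, {p40, p41} × {θ}, {p41} × {η, θ}, {p41} × {θ, ι}, {p40} × {η, θ, ι}, {p41} × {η, θ, ι}, {p40, p41} × {η, θ}, {p40, p41} × {θ, ι}, {p40, p41} × {η, θ, ι}}; |τ_{X×Y}| = 25.

Enumerate products U × V with U ∈ τ_X, V ∈ τ_Y (deduplicated):
  ∅ × ∅ = {} (∅)
  {p40} × {θ} = {(p40,θ)}
  {p41} × {θ} = {(p41,θ)}
  {p40} × {η, θ} = {(p40,η), (p40,θ)}
  {p40} × {θ, ι} = {(p40,θ), (p40,ι)}
  {p40, p41} × {θ} = {(p40,θ), (p41,θ)}
  {p41} × {η, θ} = {(p41,η), (p41,θ)}
  {p41} × {θ, ι} = {(p41,θ), (p41,ι)}
  {p40} × {η, θ, ι} = {(p40,η), (p40,θ), (p40,ι)}
  {p41} × {η, θ, ι} = {(p41,η), (p41,θ), (p41,ι)}
  {p40, p41} × {η, θ} = {(p40,η), (p40,θ), (p41,η), (p41,θ)}
  {p40, p41} × {θ, ι} = {(p40,θ), (p40,ι), (p41,θ), (p41,ι)}
  {p40, p41} × {η, θ, ι} = {(p40,η), (p40,θ), (p40,ι), (p41,η), (p41,θ), (p41,ι)}
These 13 distinct sets form the basis B.
Close under arbitrary unions to get τ_{X×Y}; counting gives |τ_{X×Y}| = 25.


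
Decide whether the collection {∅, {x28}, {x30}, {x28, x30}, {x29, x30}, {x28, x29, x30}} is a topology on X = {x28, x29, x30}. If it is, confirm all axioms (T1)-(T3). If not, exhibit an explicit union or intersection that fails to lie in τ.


τ IS a topology on X.

Axiom (T1): ∅ ∈ τ? Yes; X ∈ τ? Yes.
Axiom (T2/T3): check pairwise unions and intersections of members of τ.
All pairwise intersections and unions checked — each lies in τ. Therefore τ satisfies (T1), (T2), (T3): it IS a topology on X.


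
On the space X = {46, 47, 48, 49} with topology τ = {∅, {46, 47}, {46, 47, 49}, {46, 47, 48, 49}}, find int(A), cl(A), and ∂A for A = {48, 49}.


int(A) = ∅, cl(A) = {48, 49}, ∂A = {48, 49}.

Closed sets in (X, τ) are complements of opens:
  closed(X, τ) = {∅, {48}, {48, 49}, {46, 47, 48, 49}}.
int(A) = ⋃ {U ∈ τ : U ⊆ A}. Opens contained in A: ∅.
Taking the union of these: int(A) = ∅.
cl(A) = ⋂ {C closed : A ⊆ C}. Closed sets containing A: {48, 49}, {46, 47, 48, 49}.
Intersecting these: cl(A) = {48, 49}.
∂A = cl(A) ∖ int(A) = {48, 49} ∖ ∅ = {48, 49}.


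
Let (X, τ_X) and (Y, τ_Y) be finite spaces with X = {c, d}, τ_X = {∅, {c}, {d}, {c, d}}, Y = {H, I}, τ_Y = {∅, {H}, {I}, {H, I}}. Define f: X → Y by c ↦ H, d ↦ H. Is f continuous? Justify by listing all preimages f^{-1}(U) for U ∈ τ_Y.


f IS continuous.

Compute f^{-1}(U) for each U ∈ τ_Y:
  U = ∅: f^{-1}(U) = ∅ ∈ τ_X ✓.
  U = {H}: f^{-1}(U) = {c, d} ∈ τ_X ✓.
  U = {I}: f^{-1}(U) = ∅ ∈ τ_X ✓.
  U = {H, I}: f^{-1}(U) = {c, d} ∈ τ_X ✓.
Every preimage lies in τ_X, so f IS continuous.


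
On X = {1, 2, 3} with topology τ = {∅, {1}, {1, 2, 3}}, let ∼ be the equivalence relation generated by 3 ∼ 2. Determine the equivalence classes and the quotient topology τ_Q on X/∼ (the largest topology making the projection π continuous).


X/∼ = {[1], [2=3]}; |τ_Q| = 3.

Equivalence classes: [1], [2=3].
Quotient map π: X → X/∼ sends 1 ↦ [1], 2 ↦ [2=3], 3 ↦ [2=3].
For each subset V ⊆ X/∼, compute π^{-1}(V) ⊆ X and check whether π^{-1}(V) ∈ τ. V is open in τ_Q iff π^{-1}(V) ∈ τ.
  V = {}: π^{-1}(V) = ∅ ∈ τ ✓.
  V = {[1]}: π^{-1}(V) = {1} ∈ τ ✓.
  V = {[2=3]}: π^{-1}(V) = {2, 3} ∉ τ ✗.
  V = {[1], [2=3]}: π^{-1}(V) = {1, 2, 3} ∈ τ ✓.
Open sets in the quotient: τ_Q = {{}, {[1]}, {[1], [2=3]}} (3 elements).


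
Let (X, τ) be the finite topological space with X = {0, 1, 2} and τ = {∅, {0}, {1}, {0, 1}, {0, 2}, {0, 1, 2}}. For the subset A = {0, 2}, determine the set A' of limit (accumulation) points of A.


A' = {2}

For each x ∈ X, list the open sets U ∈ τ with x ∈ U, then check whether U ∩ (A ∖ {x}) ≠ ∅ for every such U.
  x = 0: open {0} ∋ x has {0} ∩ (A ∖ {0}) = ∅, so x is NOT a limit point.
  x = 1: open {1} ∋ x has {1} ∩ (A ∖ {1}) = ∅, so x is NOT a limit point.
  x = 2: opens ∋ x are {0, 2}, {0, 1, 2}; each meets A ∖ {2}, so x IS a limit point.
Collecting: A' = {2}.


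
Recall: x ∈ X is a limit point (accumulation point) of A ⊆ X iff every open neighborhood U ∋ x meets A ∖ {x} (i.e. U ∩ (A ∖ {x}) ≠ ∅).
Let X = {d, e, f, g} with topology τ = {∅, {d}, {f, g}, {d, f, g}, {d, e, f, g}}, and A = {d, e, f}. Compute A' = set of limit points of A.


A' = {e, g}

For each x ∈ X, list the open sets U ∈ τ with x ∈ U, then check whether U ∩ (A ∖ {x}) ≠ ∅ for every such U.
  x = d: open {d} ∋ x has {d} ∩ (A ∖ {d}) = ∅, so x is NOT a limit point.
  x = e: opens ∋ x are {d, e, f, g}; each meets A ∖ {e}, so x IS a limit point.
  x = f: open {f, g} ∋ x has {f, g} ∩ (A ∖ {f}) = ∅, so x is NOT a limit point.
  x = g: opens ∋ x are {f, g}, {d, f, g}, {d, e, f, g}; each meets A ∖ {g}, so x IS a limit point.
Collecting: A' = {e, g}.


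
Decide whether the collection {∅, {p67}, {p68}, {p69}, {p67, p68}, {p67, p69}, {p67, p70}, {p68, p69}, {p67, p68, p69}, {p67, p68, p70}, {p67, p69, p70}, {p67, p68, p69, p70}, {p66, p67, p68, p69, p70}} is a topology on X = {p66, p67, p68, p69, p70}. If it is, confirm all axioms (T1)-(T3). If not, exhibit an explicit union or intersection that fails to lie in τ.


τ IS a topology on X.

Axiom (T1): ∅ ∈ τ? Yes; X ∈ τ? Yes.
Axiom (T2/T3): check pairwise unions and intersections of members of τ.
All pairwise intersections and unions checked — each lies in τ. Therefore τ satisfies (T1), (T2), (T3): it IS a topology on X.


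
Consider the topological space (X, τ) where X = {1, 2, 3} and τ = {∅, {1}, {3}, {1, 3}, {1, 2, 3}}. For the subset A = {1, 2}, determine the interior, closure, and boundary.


int(A) = {1}, cl(A) = {1, 2}, ∂A = {2}.

Closed sets in (X, τ) are complements of opens:
  closed(X, τ) = {∅, {2}, {1, 2}, {2, 3}, {1, 2, 3}}.
int(A) = ⋃ {U ∈ τ : U ⊆ A}. Opens contained in A: ∅, {1}.
Taking the union of these: int(A) = {1}.
cl(A) = ⋂ {C closed : A ⊆ C}. Closed sets containing A: {1, 2}, {1, 2, 3}.
Intersecting these: cl(A) = {1, 2}.
∂A = cl(A) ∖ int(A) = {1, 2} ∖ {1} = {2}.


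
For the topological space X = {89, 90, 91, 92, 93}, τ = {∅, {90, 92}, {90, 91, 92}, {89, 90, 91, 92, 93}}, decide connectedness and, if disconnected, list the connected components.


(X, τ) is connected.

Find clopen sets (U ∈ τ with X ∖ U ∈ τ):
  U = ∅, X ∖ U = {89, 90, 91, 92, 93} — both open, so U is clopen.
  U = {89, 90, 91, 92, 93}, X ∖ U = ∅ — both open, so U is clopen.
Only trivial clopens (∅ and X) exist, so (X, τ) is connected.
Compute connected components by grouping points that agree on all clopens:
  component: {89, 90, 91, 92, 93}


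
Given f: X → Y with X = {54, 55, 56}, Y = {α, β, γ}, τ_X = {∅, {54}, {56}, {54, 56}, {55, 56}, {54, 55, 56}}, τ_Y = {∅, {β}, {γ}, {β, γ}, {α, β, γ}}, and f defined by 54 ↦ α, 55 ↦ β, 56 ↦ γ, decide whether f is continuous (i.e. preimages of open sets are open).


f is NOT continuous.

Compute f^{-1}(U) for each U ∈ τ_Y:
  U = ∅: f^{-1}(U) = ∅ ∈ τ_X ✓.
  U = {β}: f^{-1}(U) = {55} ∉ τ_X ✗.
  U = {γ}: f^{-1}(U) = {56} ∈ τ_X ✓.
  U = {β, γ}: f^{-1}(U) = {55, 56} ∈ τ_X ✓.
  U = {α, β, γ}: f^{-1}(U) = {54, 55, 56} ∈ τ_X ✓.
Found U = {β} with f^{-1}(U) = {55} not in τ_X. Therefore f is NOT continuous.


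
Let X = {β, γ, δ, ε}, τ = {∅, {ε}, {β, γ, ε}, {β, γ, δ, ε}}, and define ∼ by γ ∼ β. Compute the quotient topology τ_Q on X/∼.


X/∼ = {[β=γ], [δ], [ε]}; |τ_Q| = 4.

Equivalence classes: [β=γ], [δ], [ε].
Quotient map π: X → X/∼ sends β ↦ [β=γ], γ ↦ [β=γ], δ ↦ [δ], ε ↦ [ε].
For each subset V ⊆ X/∼, compute π^{-1}(V) ⊆ X and check whether π^{-1}(V) ∈ τ. V is open in τ_Q iff π^{-1}(V) ∈ τ.
  V = {}: π^{-1}(V) = ∅ ∈ τ ✓.
  V = {[β=γ]}: π^{-1}(V) = {β, γ} ∉ τ ✗.
  V = {[δ]}: π^{-1}(V) = {δ} ∉ τ ✗.
  V = {[β=γ], [δ]}: π^{-1}(V) = {β, γ, δ} ∉ τ ✗.
  V = {[ε]}: π^{-1}(V) = {ε} ∈ τ ✓.
  V = {[β=γ], [ε]}: π^{-1}(V) = {β, γ, ε} ∈ τ ✓.
  V = {[δ], [ε]}: π^{-1}(V) = {δ, ε} ∉ τ ✗.
  V = {[β=γ], [δ], [ε]}: π^{-1}(V) = {β, γ, δ, ε} ∈ τ ✓.
Open sets in the quotient: τ_Q = {{}, {[ε]}, {[β=γ], [ε]}, {[β=γ], [δ], [ε]}} (4 elements).
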